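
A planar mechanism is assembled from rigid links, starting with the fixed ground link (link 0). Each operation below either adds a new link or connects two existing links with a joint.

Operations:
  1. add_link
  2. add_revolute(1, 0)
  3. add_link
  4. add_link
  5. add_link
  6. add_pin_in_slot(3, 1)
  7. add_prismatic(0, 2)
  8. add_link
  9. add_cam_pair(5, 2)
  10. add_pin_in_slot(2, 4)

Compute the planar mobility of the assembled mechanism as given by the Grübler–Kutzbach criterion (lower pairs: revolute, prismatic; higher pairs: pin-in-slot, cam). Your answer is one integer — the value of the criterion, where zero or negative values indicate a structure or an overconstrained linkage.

M = 8

L=1 J1=0 J2=0
add link → L=2 J1=0 J2=0
R@1,0 dof=1 J1 → L=2 J1=1 J2=0
add link → L=3 J1=1 J2=0
add link → L=4 J1=1 J2=0
add link → L=5 J1=1 J2=0
PS@3,1 dof=2 J2 → L=5 J1=1 J2=1
P@0,2 dof=1 J1 → L=5 J1=2 J2=1
add link → L=6 J1=2 J2=1
C@5,2 dof=2 J2 → L=6 J1=2 J2=2
PS@2,4 dof=2 J2 → L=6 J1=2 J2=3
M=3(L−1)−2J1−J2=3·5−2·2−3=8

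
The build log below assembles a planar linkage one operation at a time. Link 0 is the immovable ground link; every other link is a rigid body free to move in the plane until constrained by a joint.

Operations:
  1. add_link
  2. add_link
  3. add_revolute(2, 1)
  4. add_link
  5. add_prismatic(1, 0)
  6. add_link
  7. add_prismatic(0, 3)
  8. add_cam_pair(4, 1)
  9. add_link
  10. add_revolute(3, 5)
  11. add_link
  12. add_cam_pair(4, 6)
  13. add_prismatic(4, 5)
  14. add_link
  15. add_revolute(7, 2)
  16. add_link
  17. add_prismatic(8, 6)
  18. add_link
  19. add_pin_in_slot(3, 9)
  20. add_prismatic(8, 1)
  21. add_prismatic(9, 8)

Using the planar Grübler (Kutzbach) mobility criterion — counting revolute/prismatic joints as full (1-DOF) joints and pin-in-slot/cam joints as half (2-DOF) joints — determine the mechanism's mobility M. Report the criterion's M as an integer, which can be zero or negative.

M = 6

L=1 J1=0 J2=0
add link → L=2 J1=0 J2=0
add link → L=3 J1=0 J2=0
R@2,1 dof=1 J1 → L=3 J1=1 J2=0
add link → L=4 J1=1 J2=0
P@1,0 dof=1 J1 → L=4 J1=2 J2=0
add link → L=5 J1=2 J2=0
P@0,3 dof=1 J1 → L=5 J1=3 J2=0
C@4,1 dof=2 J2 → L=5 J1=3 J2=1
add link → L=6 J1=3 J2=1
R@3,5 dof=1 J1 → L=6 J1=4 J2=1
add link → L=7 J1=4 J2=1
C@4,6 dof=2 J2 → L=7 J1=4 J2=2
P@4,5 dof=1 J1 → L=7 J1=5 J2=2
add link → L=8 J1=5 J2=2
R@7,2 dof=1 J1 → L=8 J1=6 J2=2
add link → L=9 J1=6 J2=2
P@8,6 dof=1 J1 → L=9 J1=7 J2=2
add link → L=10 J1=7 J2=2
PS@3,9 dof=2 J2 → L=10 J1=7 J2=3
P@8,1 dof=1 J1 → L=10 J1=8 J2=3
P@9,8 dof=1 J1 → L=10 J1=9 J2=3
M=3(L−1)−2J1−J2=3·9−2·9−3=6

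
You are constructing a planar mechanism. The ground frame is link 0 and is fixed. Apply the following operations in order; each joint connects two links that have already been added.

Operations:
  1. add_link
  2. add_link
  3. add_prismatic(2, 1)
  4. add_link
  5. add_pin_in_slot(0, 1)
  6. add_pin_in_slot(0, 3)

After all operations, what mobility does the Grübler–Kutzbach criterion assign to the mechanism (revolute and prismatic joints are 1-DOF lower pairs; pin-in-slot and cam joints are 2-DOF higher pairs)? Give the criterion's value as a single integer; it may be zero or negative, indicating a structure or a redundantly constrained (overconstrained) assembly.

M = 5

ground; <1,0,0>
#1 <2,0,0>
#2 <3,0,0>
P:2↔1 J1 <3,1,0>
#3 <4,1,0>
PS:0↔1 J2 <4,1,1>
PS:0↔3 J2 <4,1,2>
3×3 − 2×1 − 1×2 = 5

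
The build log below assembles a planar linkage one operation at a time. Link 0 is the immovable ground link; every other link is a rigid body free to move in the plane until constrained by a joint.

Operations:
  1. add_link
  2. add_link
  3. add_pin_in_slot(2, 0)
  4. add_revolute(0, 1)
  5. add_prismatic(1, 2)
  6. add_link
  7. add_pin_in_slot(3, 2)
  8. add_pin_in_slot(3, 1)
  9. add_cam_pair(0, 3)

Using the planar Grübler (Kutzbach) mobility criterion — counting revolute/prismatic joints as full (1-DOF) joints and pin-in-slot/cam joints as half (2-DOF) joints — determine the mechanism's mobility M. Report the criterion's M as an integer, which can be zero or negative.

[1;0;0] (link 0 is ground)
L+ [2;0;0]
L+ [3;0;0]
PS(2,0)∈J2 [3;0;1]
R(0,1)∈J1 [3;1;1]
P(1,2)∈J1 [3;2;1]
L+ [4;2;1]
PS(3,2)∈J2 [4;2;2]
PS(3,1)∈J2 [4;2;3]
C(0,3)∈J2 [4;2;4]
mobility = 9 − 4 − 4 = 1

M = 1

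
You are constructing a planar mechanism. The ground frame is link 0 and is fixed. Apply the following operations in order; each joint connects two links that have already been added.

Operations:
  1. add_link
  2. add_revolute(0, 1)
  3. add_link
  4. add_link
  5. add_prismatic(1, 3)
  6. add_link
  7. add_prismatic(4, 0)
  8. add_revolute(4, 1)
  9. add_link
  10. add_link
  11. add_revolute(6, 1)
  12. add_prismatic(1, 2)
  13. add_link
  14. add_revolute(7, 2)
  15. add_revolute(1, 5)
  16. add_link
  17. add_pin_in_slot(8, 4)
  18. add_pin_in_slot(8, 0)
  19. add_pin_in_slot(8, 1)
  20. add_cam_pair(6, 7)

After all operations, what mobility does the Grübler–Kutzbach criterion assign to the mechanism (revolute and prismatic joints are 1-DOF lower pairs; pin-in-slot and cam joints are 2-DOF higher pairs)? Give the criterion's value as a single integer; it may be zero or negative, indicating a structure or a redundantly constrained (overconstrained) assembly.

ground; <1,0,0>
#1 <2,0,0>
R:0↔1 J1 <2,1,0>
#2 <3,1,0>
#3 <4,1,0>
P:1↔3 J1 <4,2,0>
#4 <5,2,0>
P:4↔0 J1 <5,3,0>
R:4↔1 J1 <5,4,0>
#5 <6,4,0>
#6 <7,4,0>
R:6↔1 J1 <7,5,0>
P:1↔2 J1 <7,6,0>
#7 <8,6,0>
R:7↔2 J1 <8,7,0>
R:1↔5 J1 <8,8,0>
#8 <9,8,0>
PS:8↔4 J2 <9,8,1>
PS:8↔0 J2 <9,8,2>
PS:8↔1 J2 <9,8,3>
C:6↔7 J2 <9,8,4>
3×8 − 2×8 − 1×4 = 4

M = 4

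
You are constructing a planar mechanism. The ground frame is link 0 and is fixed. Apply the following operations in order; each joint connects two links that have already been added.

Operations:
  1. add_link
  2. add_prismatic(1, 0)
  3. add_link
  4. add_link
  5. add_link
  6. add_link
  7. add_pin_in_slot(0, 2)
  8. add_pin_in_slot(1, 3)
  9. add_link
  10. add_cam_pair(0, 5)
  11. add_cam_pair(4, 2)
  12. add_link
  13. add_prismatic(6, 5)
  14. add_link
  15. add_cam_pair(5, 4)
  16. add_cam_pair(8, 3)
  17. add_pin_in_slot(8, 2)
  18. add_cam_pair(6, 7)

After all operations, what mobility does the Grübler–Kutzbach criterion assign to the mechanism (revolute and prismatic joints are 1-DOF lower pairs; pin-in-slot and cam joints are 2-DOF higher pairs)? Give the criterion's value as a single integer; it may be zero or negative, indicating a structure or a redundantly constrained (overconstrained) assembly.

M = 12

(L,J1,J2)=(1,0,0); link0 fixed
link1: (2,0,0)
P 1-0 [J1]: (2,1,0)
link2: (3,1,0)
link3: (4,1,0)
link4: (5,1,0)
link5: (6,1,0)
PS 0-2 [J2]: (6,1,1)
PS 1-3 [J2]: (6,1,2)
link6: (7,1,2)
C 0-5 [J2]: (7,1,3)
C 4-2 [J2]: (7,1,4)
link7: (8,1,4)
P 6-5 [J1]: (8,2,4)
link8: (9,2,4)
C 5-4 [J2]: (9,2,5)
C 8-3 [J2]: (9,2,6)
PS 8-2 [J2]: (9,2,7)
C 6-7 [J2]: (9,2,8)
Grübler: 3·8 − 2·2 − 8 = 12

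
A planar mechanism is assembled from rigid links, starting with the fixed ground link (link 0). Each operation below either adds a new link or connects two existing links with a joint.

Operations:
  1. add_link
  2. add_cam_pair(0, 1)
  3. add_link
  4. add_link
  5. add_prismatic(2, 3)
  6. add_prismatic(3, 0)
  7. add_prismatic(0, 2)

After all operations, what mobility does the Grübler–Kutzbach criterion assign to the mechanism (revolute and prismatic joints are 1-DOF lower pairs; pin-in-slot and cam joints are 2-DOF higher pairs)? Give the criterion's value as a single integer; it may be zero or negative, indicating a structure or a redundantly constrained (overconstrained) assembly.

[1;0;0] (link 0 is ground)
L+ [2;0;0]
C(0,1)∈J2 [2;0;1]
L+ [3;0;1]
L+ [4;0;1]
P(2,3)∈J1 [4;1;1]
P(3,0)∈J1 [4;2;1]
P(0,2)∈J1 [4;3;1]
mobility = 9 − 6 − 1 = 2

M = 2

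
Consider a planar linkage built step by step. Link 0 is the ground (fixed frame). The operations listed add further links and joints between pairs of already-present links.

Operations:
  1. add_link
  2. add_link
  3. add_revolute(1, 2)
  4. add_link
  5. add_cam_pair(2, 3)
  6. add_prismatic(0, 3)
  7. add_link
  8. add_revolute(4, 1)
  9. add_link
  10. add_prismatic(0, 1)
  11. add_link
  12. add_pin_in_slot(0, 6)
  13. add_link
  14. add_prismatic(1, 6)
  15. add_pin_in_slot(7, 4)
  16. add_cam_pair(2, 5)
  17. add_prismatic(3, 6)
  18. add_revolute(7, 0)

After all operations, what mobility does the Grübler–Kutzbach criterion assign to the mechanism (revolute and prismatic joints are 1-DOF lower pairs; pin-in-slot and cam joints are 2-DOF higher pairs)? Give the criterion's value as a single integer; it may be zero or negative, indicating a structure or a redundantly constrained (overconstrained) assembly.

L=1 J1=0 J2=0
add link → L=2 J1=0 J2=0
add link → L=3 J1=0 J2=0
R@1,2 dof=1 J1 → L=3 J1=1 J2=0
add link → L=4 J1=1 J2=0
C@2,3 dof=2 J2 → L=4 J1=1 J2=1
P@0,3 dof=1 J1 → L=4 J1=2 J2=1
add link → L=5 J1=2 J2=1
R@4,1 dof=1 J1 → L=5 J1=3 J2=1
add link → L=6 J1=3 J2=1
P@0,1 dof=1 J1 → L=6 J1=4 J2=1
add link → L=7 J1=4 J2=1
PS@0,6 dof=2 J2 → L=7 J1=4 J2=2
add link → L=8 J1=4 J2=2
P@1,6 dof=1 J1 → L=8 J1=5 J2=2
PS@7,4 dof=2 J2 → L=8 J1=5 J2=3
C@2,5 dof=2 J2 → L=8 J1=5 J2=4
P@3,6 dof=1 J1 → L=8 J1=6 J2=4
R@7,0 dof=1 J1 → L=8 J1=7 J2=4
M=3(L−1)−2J1−J2=3·7−2·7−4=3

M = 3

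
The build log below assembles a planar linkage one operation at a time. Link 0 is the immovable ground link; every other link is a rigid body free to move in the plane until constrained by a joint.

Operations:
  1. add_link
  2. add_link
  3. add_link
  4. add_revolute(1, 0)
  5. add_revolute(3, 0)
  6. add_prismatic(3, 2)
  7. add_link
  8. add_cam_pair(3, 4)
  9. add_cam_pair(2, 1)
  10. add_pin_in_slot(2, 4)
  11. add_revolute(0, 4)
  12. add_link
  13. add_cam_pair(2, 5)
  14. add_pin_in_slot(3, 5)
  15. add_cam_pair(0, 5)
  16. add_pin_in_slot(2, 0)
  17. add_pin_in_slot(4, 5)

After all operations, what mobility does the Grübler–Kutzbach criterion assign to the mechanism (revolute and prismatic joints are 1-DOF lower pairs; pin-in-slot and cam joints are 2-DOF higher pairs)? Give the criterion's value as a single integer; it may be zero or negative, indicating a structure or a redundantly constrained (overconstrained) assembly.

M = -1

(L,J1,J2)=(1,0,0); link0 fixed
link1: (2,0,0)
link2: (3,0,0)
link3: (4,0,0)
R 1-0 [J1]: (4,1,0)
R 3-0 [J1]: (4,2,0)
P 3-2 [J1]: (4,3,0)
link4: (5,3,0)
C 3-4 [J2]: (5,3,1)
C 2-1 [J2]: (5,3,2)
PS 2-4 [J2]: (5,3,3)
R 0-4 [J1]: (5,4,3)
link5: (6,4,3)
C 2-5 [J2]: (6,4,4)
PS 3-5 [J2]: (6,4,5)
C 0-5 [J2]: (6,4,6)
PS 2-0 [J2]: (6,4,7)
PS 4-5 [J2]: (6,4,8)
Grübler: 3·5 − 2·4 − 8 = -1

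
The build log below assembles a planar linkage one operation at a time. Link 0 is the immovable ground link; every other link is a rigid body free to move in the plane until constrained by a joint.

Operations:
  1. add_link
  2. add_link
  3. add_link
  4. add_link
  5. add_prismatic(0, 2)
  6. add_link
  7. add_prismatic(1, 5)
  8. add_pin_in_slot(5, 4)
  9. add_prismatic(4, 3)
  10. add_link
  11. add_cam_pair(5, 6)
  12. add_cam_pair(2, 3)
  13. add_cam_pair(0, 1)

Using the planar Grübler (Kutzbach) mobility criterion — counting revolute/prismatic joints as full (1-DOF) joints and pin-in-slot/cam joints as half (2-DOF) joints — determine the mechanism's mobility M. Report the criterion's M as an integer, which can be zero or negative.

L=1 J1=0 J2=0
add link → L=2 J1=0 J2=0
add link → L=3 J1=0 J2=0
add link → L=4 J1=0 J2=0
add link → L=5 J1=0 J2=0
P@0,2 dof=1 J1 → L=5 J1=1 J2=0
add link → L=6 J1=1 J2=0
P@1,5 dof=1 J1 → L=6 J1=2 J2=0
PS@5,4 dof=2 J2 → L=6 J1=2 J2=1
P@4,3 dof=1 J1 → L=6 J1=3 J2=1
add link → L=7 J1=3 J2=1
C@5,6 dof=2 J2 → L=7 J1=3 J2=2
C@2,3 dof=2 J2 → L=7 J1=3 J2=3
C@0,1 dof=2 J2 → L=7 J1=3 J2=4
M=3(L−1)−2J1−J2=3·6−2·3−4=8

M = 8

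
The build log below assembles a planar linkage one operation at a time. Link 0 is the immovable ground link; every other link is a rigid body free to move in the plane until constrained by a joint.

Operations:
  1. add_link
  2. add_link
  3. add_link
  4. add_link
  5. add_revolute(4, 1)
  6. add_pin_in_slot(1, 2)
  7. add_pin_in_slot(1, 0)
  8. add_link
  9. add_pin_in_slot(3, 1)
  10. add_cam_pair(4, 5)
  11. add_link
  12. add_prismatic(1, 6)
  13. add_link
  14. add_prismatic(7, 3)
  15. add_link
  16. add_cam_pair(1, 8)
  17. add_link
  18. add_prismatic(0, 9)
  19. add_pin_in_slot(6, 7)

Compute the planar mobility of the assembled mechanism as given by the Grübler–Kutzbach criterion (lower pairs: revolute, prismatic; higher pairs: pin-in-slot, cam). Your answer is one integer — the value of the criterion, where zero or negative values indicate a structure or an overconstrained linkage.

(L,J1,J2)=(1,0,0); link0 fixed
link1: (2,0,0)
link2: (3,0,0)
link3: (4,0,0)
link4: (5,0,0)
R 4-1 [J1]: (5,1,0)
PS 1-2 [J2]: (5,1,1)
PS 1-0 [J2]: (5,1,2)
link5: (6,1,2)
PS 3-1 [J2]: (6,1,3)
C 4-5 [J2]: (6,1,4)
link6: (7,1,4)
P 1-6 [J1]: (7,2,4)
link7: (8,2,4)
P 7-3 [J1]: (8,3,4)
link8: (9,3,4)
C 1-8 [J2]: (9,3,5)
link9: (10,3,5)
P 0-9 [J1]: (10,4,5)
PS 6-7 [J2]: (10,4,6)
Grübler: 3·9 − 2·4 − 6 = 13

M = 13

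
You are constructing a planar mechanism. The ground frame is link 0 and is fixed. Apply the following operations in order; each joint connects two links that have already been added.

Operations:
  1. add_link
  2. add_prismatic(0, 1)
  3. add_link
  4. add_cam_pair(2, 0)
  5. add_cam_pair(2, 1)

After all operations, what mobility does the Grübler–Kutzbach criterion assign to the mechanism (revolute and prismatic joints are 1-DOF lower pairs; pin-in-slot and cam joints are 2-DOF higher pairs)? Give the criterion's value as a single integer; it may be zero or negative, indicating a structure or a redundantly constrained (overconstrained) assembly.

M = 2

L=1 J1=0 J2=0
add link → L=2 J1=0 J2=0
P@0,1 dof=1 J1 → L=2 J1=1 J2=0
add link → L=3 J1=1 J2=0
C@2,0 dof=2 J2 → L=3 J1=1 J2=1
C@2,1 dof=2 J2 → L=3 J1=1 J2=2
M=3(L−1)−2J1−J2=3·2−2·1−2=2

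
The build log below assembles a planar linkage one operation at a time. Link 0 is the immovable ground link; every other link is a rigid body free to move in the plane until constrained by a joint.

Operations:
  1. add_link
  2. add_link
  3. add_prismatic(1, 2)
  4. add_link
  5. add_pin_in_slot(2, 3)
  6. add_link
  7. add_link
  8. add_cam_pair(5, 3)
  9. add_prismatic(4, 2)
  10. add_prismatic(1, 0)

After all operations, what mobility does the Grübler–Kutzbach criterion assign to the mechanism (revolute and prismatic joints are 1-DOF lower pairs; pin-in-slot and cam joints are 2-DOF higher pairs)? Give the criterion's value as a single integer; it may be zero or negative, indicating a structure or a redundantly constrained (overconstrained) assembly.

M = 7

ground; <1,0,0>
#1 <2,0,0>
#2 <3,0,0>
P:1↔2 J1 <3,1,0>
#3 <4,1,0>
PS:2↔3 J2 <4,1,1>
#4 <5,1,1>
#5 <6,1,1>
C:5↔3 J2 <6,1,2>
P:4↔2 J1 <6,2,2>
P:1↔0 J1 <6,3,2>
3×5 − 2×3 − 1×2 = 7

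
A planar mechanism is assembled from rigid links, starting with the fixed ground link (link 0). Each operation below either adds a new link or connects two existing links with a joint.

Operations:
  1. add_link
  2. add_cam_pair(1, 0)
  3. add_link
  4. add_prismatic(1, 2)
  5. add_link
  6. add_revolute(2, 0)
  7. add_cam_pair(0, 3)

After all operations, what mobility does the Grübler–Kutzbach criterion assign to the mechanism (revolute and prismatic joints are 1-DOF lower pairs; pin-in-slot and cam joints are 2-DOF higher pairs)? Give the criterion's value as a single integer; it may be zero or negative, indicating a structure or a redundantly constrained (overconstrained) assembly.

M = 3

(L,J1,J2)=(1,0,0); link0 fixed
link1: (2,0,0)
C 1-0 [J2]: (2,0,1)
link2: (3,0,1)
P 1-2 [J1]: (3,1,1)
link3: (4,1,1)
R 2-0 [J1]: (4,2,1)
C 0-3 [J2]: (4,2,2)
Grübler: 3·3 − 2·2 − 2 = 3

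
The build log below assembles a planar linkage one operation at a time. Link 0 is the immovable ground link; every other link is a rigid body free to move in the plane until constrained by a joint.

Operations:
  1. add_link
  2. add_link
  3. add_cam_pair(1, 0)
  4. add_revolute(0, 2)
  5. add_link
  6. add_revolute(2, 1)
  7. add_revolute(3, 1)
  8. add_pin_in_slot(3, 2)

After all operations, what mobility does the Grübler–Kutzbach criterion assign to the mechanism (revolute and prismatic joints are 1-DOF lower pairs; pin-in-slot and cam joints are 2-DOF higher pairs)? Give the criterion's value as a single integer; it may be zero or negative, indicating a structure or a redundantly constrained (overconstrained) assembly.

link 0 = ground. State L|J1|J2 = 1|0|0
+link1  2|0|0
+link2  3|0|0
C(1,0) f=2→J2  3|0|1
R(0,2) f=1→J1  3|1|1
+link3  4|1|1
R(2,1) f=1→J1  4|2|1
R(3,1) f=1→J1  4|3|1
PS(3,2) f=2→J2  4|3|2
M = 3(4−1)−2·3−2 = 9−6−2 = 1

M = 1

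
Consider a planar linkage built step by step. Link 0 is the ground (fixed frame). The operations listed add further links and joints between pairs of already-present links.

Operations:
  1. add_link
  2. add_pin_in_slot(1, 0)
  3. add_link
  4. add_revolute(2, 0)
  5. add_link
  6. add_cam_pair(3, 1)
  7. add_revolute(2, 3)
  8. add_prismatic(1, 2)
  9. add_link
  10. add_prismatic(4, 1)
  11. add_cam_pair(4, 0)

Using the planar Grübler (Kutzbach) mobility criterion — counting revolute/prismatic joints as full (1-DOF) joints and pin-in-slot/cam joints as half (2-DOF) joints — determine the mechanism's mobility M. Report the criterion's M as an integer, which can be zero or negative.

[1;0;0] (link 0 is ground)
L+ [2;0;0]
PS(1,0)∈J2 [2;0;1]
L+ [3;0;1]
R(2,0)∈J1 [3;1;1]
L+ [4;1;1]
C(3,1)∈J2 [4;1;2]
R(2,3)∈J1 [4;2;2]
P(1,2)∈J1 [4;3;2]
L+ [5;3;2]
P(4,1)∈J1 [5;4;2]
C(4,0)∈J2 [5;4;3]
mobility = 12 − 8 − 3 = 1

M = 1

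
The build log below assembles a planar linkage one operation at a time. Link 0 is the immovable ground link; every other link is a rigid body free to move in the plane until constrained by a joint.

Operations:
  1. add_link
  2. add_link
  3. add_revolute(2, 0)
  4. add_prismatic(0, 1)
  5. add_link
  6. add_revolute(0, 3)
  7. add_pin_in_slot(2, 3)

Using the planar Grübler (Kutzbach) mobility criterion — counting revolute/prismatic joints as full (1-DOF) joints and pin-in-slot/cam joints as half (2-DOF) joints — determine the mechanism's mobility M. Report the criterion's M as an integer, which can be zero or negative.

[1;0;0] (link 0 is ground)
L+ [2;0;0]
L+ [3;0;0]
R(2,0)∈J1 [3;1;0]
P(0,1)∈J1 [3;2;0]
L+ [4;2;0]
R(0,3)∈J1 [4;3;0]
PS(2,3)∈J2 [4;3;1]
mobility = 9 − 6 − 1 = 2

M = 2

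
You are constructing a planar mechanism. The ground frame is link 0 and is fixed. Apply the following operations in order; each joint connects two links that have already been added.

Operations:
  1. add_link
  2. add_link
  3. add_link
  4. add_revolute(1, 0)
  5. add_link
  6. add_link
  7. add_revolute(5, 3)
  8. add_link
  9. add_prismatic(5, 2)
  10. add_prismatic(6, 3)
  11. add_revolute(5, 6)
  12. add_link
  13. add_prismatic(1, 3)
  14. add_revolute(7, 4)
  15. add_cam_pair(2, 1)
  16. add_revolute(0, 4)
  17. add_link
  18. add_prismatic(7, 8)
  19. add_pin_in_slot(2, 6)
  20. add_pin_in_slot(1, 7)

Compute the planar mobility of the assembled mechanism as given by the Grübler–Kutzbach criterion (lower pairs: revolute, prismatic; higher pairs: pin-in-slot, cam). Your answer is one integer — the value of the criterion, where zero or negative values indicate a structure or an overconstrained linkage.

link 0 = ground. State L|J1|J2 = 1|0|0
+link1  2|0|0
+link2  3|0|0
+link3  4|0|0
R(1,0) f=1→J1  4|1|0
+link4  5|1|0
+link5  6|1|0
R(5,3) f=1→J1  6|2|0
+link6  7|2|0
P(5,2) f=1→J1  7|3|0
P(6,3) f=1→J1  7|4|0
R(5,6) f=1→J1  7|5|0
+link7  8|5|0
P(1,3) f=1→J1  8|6|0
R(7,4) f=1→J1  8|7|0
C(2,1) f=2→J2  8|7|1
R(0,4) f=1→J1  8|8|1
+link8  9|8|1
P(7,8) f=1→J1  9|9|1
PS(2,6) f=2→J2  9|9|2
PS(1,7) f=2→J2  9|9|3
M = 3(9−1)−2·9−3 = 24−18−3 = 3

M = 3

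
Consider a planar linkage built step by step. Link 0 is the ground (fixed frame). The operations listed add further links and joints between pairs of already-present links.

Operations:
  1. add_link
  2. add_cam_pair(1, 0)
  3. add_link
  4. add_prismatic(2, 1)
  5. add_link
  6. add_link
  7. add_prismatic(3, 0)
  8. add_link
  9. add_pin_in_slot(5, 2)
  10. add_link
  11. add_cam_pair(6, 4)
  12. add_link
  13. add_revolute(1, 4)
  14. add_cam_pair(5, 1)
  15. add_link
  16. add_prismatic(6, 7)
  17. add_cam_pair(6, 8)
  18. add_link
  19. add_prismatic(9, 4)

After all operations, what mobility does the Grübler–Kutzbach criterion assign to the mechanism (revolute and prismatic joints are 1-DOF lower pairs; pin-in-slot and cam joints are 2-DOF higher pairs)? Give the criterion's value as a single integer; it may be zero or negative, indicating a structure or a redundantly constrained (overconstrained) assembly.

M = 12

ground; <1,0,0>
#1 <2,0,0>
C:1↔0 J2 <2,0,1>
#2 <3,0,1>
P:2↔1 J1 <3,1,1>
#3 <4,1,1>
#4 <5,1,1>
P:3↔0 J1 <5,2,1>
#5 <6,2,1>
PS:5↔2 J2 <6,2,2>
#6 <7,2,2>
C:6↔4 J2 <7,2,3>
#7 <8,2,3>
R:1↔4 J1 <8,3,3>
C:5↔1 J2 <8,3,4>
#8 <9,3,4>
P:6↔7 J1 <9,4,4>
C:6↔8 J2 <9,4,5>
#9 <10,4,5>
P:9↔4 J1 <10,5,5>
3×9 − 2×5 − 1×5 = 12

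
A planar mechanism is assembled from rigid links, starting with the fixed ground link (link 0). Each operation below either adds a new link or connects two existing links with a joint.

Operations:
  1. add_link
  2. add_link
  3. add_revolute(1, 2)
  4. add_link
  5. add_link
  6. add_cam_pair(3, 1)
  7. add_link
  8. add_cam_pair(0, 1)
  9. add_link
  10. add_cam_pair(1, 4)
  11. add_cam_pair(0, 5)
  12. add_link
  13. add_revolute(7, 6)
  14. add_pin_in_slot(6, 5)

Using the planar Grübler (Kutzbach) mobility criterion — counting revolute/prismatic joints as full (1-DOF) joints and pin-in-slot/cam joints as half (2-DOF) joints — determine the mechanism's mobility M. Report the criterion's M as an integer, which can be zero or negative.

[1;0;0] (link 0 is ground)
L+ [2;0;0]
L+ [3;0;0]
R(1,2)∈J1 [3;1;0]
L+ [4;1;0]
L+ [5;1;0]
C(3,1)∈J2 [5;1;1]
L+ [6;1;1]
C(0,1)∈J2 [6;1;2]
L+ [7;1;2]
C(1,4)∈J2 [7;1;3]
C(0,5)∈J2 [7;1;4]
L+ [8;1;4]
R(7,6)∈J1 [8;2;4]
PS(6,5)∈J2 [8;2;5]
mobility = 21 − 4 − 5 = 12

M = 12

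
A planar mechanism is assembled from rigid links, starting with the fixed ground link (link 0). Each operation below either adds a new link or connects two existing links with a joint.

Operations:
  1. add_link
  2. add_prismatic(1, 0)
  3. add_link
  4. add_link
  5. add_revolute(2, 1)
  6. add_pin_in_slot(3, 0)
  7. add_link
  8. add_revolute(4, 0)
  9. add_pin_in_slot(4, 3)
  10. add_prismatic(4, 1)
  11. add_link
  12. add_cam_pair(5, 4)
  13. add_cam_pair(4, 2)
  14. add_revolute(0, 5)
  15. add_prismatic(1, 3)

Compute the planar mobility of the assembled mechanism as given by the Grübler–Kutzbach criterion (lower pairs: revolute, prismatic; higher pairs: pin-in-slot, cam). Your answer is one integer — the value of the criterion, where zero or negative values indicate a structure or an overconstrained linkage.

M = -1

[1;0;0] (link 0 is ground)
L+ [2;0;0]
P(1,0)∈J1 [2;1;0]
L+ [3;1;0]
L+ [4;1;0]
R(2,1)∈J1 [4;2;0]
PS(3,0)∈J2 [4;2;1]
L+ [5;2;1]
R(4,0)∈J1 [5;3;1]
PS(4,3)∈J2 [5;3;2]
P(4,1)∈J1 [5;4;2]
L+ [6;4;2]
C(5,4)∈J2 [6;4;3]
C(4,2)∈J2 [6;4;4]
R(0,5)∈J1 [6;5;4]
P(1,3)∈J1 [6;6;4]
mobility = 15 − 12 − 4 = -1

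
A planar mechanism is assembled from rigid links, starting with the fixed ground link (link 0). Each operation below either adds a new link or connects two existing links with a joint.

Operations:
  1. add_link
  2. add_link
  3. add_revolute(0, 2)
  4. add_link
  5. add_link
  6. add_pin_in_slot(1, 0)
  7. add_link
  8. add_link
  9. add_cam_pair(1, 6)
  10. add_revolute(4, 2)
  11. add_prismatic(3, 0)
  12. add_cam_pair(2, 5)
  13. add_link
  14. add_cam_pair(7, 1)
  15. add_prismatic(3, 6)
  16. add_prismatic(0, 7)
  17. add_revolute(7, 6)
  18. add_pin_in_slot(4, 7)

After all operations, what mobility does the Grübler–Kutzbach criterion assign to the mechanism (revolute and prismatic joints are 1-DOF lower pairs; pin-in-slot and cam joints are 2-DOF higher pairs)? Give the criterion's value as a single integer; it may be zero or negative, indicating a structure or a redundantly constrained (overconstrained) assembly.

[1;0;0] (link 0 is ground)
L+ [2;0;0]
L+ [3;0;0]
R(0,2)∈J1 [3;1;0]
L+ [4;1;0]
L+ [5;1;0]
PS(1,0)∈J2 [5;1;1]
L+ [6;1;1]
L+ [7;1;1]
C(1,6)∈J2 [7;1;2]
R(4,2)∈J1 [7;2;2]
P(3,0)∈J1 [7;3;2]
C(2,5)∈J2 [7;3;3]
L+ [8;3;3]
C(7,1)∈J2 [8;3;4]
P(3,6)∈J1 [8;4;4]
P(0,7)∈J1 [8;5;4]
R(7,6)∈J1 [8;6;4]
PS(4,7)∈J2 [8;6;5]
mobility = 21 − 12 − 5 = 4

M = 4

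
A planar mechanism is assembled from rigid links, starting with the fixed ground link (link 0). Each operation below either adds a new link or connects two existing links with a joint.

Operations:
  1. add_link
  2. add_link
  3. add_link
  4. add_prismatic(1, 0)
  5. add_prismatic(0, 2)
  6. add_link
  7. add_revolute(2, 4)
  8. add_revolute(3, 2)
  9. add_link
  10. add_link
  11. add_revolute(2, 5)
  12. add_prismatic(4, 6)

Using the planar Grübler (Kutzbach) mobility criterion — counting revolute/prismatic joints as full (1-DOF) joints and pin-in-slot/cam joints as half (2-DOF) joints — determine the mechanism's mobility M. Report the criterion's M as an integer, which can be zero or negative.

[1;0;0] (link 0 is ground)
L+ [2;0;0]
L+ [3;0;0]
L+ [4;0;0]
P(1,0)∈J1 [4;1;0]
P(0,2)∈J1 [4;2;0]
L+ [5;2;0]
R(2,4)∈J1 [5;3;0]
R(3,2)∈J1 [5;4;0]
L+ [6;4;0]
L+ [7;4;0]
R(2,5)∈J1 [7;5;0]
P(4,6)∈J1 [7;6;0]
mobility = 18 − 12 − 0 = 6

M = 6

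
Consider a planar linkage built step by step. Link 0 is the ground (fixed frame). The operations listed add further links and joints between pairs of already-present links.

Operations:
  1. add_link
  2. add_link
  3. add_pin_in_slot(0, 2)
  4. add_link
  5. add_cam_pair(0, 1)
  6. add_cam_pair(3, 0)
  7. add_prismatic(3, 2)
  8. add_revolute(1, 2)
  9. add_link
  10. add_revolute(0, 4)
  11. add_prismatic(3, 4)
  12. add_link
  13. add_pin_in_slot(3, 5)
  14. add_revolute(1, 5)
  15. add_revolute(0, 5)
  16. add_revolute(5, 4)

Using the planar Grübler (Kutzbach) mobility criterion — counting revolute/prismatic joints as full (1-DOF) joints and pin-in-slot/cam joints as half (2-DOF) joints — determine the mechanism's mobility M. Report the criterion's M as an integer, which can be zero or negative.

M = -3

(L,J1,J2)=(1,0,0); link0 fixed
link1: (2,0,0)
link2: (3,0,0)
PS 0-2 [J2]: (3,0,1)
link3: (4,0,1)
C 0-1 [J2]: (4,0,2)
C 3-0 [J2]: (4,0,3)
P 3-2 [J1]: (4,1,3)
R 1-2 [J1]: (4,2,3)
link4: (5,2,3)
R 0-4 [J1]: (5,3,3)
P 3-4 [J1]: (5,4,3)
link5: (6,4,3)
PS 3-5 [J2]: (6,4,4)
R 1-5 [J1]: (6,5,4)
R 0-5 [J1]: (6,6,4)
R 5-4 [J1]: (6,7,4)
Grübler: 3·5 − 2·7 − 4 = -3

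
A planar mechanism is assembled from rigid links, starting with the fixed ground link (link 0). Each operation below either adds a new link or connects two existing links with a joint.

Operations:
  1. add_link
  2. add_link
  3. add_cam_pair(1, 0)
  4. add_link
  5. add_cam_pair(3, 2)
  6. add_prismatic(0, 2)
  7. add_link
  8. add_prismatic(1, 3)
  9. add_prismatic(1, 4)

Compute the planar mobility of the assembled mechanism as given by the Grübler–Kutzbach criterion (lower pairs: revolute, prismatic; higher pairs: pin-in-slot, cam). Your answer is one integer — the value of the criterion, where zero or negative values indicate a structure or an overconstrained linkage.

M = 4

L=1 J1=0 J2=0
add link → L=2 J1=0 J2=0
add link → L=3 J1=0 J2=0
C@1,0 dof=2 J2 → L=3 J1=0 J2=1
add link → L=4 J1=0 J2=1
C@3,2 dof=2 J2 → L=4 J1=0 J2=2
P@0,2 dof=1 J1 → L=4 J1=1 J2=2
add link → L=5 J1=1 J2=2
P@1,3 dof=1 J1 → L=5 J1=2 J2=2
P@1,4 dof=1 J1 → L=5 J1=3 J2=2
M=3(L−1)−2J1−J2=3·4−2·3−2=4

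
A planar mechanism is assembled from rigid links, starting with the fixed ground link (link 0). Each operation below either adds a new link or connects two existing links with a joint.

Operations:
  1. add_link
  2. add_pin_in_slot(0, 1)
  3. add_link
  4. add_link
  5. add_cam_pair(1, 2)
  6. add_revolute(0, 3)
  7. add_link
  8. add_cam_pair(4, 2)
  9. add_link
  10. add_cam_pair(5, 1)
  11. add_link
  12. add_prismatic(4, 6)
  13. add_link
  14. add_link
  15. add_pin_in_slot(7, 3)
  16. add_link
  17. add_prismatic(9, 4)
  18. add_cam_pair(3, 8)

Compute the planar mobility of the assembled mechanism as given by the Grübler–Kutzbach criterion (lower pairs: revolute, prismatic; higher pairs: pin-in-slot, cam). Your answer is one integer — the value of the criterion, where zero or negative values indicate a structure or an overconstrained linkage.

[1;0;0] (link 0 is ground)
L+ [2;0;0]
PS(0,1)∈J2 [2;0;1]
L+ [3;0;1]
L+ [4;0;1]
C(1,2)∈J2 [4;0;2]
R(0,3)∈J1 [4;1;2]
L+ [5;1;2]
C(4,2)∈J2 [5;1;3]
L+ [6;1;3]
C(5,1)∈J2 [6;1;4]
L+ [7;1;4]
P(4,6)∈J1 [7;2;4]
L+ [8;2;4]
L+ [9;2;4]
PS(7,3)∈J2 [9;2;5]
L+ [10;2;5]
P(9,4)∈J1 [10;3;5]
C(3,8)∈J2 [10;3;6]
mobility = 27 − 6 − 6 = 15

M = 15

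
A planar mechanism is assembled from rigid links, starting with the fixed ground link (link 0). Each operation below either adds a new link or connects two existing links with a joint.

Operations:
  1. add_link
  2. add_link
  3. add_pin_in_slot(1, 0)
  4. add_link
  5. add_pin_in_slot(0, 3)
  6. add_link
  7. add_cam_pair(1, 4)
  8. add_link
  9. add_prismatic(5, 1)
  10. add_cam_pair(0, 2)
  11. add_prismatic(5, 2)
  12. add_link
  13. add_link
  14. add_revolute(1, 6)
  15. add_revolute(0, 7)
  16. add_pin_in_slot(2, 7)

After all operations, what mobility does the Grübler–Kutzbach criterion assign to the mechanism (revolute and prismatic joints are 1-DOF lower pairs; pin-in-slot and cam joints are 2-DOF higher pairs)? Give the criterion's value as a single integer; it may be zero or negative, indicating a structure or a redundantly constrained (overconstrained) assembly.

M = 8

ground; <1,0,0>
#1 <2,0,0>
#2 <3,0,0>
PS:1↔0 J2 <3,0,1>
#3 <4,0,1>
PS:0↔3 J2 <4,0,2>
#4 <5,0,2>
C:1↔4 J2 <5,0,3>
#5 <6,0,3>
P:5↔1 J1 <6,1,3>
C:0↔2 J2 <6,1,4>
P:5↔2 J1 <6,2,4>
#6 <7,2,4>
#7 <8,2,4>
R:1↔6 J1 <8,3,4>
R:0↔7 J1 <8,4,4>
PS:2↔7 J2 <8,4,5>
3×7 − 2×4 − 1×5 = 8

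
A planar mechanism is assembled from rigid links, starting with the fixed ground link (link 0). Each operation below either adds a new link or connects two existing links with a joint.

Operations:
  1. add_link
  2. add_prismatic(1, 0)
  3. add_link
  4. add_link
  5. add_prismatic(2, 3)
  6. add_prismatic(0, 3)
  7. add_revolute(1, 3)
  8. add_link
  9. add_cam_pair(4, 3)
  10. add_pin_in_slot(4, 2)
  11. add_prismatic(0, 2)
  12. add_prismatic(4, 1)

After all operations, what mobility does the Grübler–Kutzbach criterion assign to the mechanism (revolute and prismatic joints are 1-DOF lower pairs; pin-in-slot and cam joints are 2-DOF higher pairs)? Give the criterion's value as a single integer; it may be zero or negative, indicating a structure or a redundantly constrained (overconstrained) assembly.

ground; <1,0,0>
#1 <2,0,0>
P:1↔0 J1 <2,1,0>
#2 <3,1,0>
#3 <4,1,0>
P:2↔3 J1 <4,2,0>
P:0↔3 J1 <4,3,0>
R:1↔3 J1 <4,4,0>
#4 <5,4,0>
C:4↔3 J2 <5,4,1>
PS:4↔2 J2 <5,4,2>
P:0↔2 J1 <5,5,2>
P:4↔1 J1 <5,6,2>
3×4 − 2×6 − 1×2 = -2

M = -2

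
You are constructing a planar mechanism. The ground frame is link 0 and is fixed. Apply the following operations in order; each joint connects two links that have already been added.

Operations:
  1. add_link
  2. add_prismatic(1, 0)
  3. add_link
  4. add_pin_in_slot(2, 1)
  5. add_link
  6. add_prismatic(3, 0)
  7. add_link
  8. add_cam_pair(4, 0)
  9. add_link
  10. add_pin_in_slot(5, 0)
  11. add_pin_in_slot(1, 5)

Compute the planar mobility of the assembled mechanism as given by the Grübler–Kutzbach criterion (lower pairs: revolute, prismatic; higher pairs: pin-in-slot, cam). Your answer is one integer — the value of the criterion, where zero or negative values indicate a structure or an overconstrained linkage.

M = 7

[1;0;0] (link 0 is ground)
L+ [2;0;0]
P(1,0)∈J1 [2;1;0]
L+ [3;1;0]
PS(2,1)∈J2 [3;1;1]
L+ [4;1;1]
P(3,0)∈J1 [4;2;1]
L+ [5;2;1]
C(4,0)∈J2 [5;2;2]
L+ [6;2;2]
PS(5,0)∈J2 [6;2;3]
PS(1,5)∈J2 [6;2;4]
mobility = 15 − 4 − 4 = 7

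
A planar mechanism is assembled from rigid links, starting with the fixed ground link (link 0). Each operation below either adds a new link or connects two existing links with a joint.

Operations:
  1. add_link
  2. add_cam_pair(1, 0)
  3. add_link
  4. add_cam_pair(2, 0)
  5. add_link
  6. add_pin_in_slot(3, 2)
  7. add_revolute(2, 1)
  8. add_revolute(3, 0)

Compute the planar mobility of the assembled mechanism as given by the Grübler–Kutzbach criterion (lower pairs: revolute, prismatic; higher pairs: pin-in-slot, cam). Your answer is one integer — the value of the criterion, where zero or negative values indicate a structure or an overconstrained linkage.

(L,J1,J2)=(1,0,0); link0 fixed
link1: (2,0,0)
C 1-0 [J2]: (2,0,1)
link2: (3,0,1)
C 2-0 [J2]: (3,0,2)
link3: (4,0,2)
PS 3-2 [J2]: (4,0,3)
R 2-1 [J1]: (4,1,3)
R 3-0 [J1]: (4,2,3)
Grübler: 3·3 − 2·2 − 3 = 2

M = 2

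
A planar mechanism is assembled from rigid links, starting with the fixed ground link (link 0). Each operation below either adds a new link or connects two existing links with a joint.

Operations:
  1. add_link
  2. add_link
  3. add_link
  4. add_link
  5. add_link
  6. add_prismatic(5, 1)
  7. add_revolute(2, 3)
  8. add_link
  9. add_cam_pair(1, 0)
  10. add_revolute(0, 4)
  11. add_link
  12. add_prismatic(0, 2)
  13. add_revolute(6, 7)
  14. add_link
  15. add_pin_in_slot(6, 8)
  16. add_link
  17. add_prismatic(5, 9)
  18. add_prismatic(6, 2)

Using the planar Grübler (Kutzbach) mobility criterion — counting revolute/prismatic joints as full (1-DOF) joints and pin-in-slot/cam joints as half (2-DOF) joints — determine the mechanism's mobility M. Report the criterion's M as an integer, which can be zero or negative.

L=1 J1=0 J2=0
add link → L=2 J1=0 J2=0
add link → L=3 J1=0 J2=0
add link → L=4 J1=0 J2=0
add link → L=5 J1=0 J2=0
add link → L=6 J1=0 J2=0
P@5,1 dof=1 J1 → L=6 J1=1 J2=0
R@2,3 dof=1 J1 → L=6 J1=2 J2=0
add link → L=7 J1=2 J2=0
C@1,0 dof=2 J2 → L=7 J1=2 J2=1
R@0,4 dof=1 J1 → L=7 J1=3 J2=1
add link → L=8 J1=3 J2=1
P@0,2 dof=1 J1 → L=8 J1=4 J2=1
R@6,7 dof=1 J1 → L=8 J1=5 J2=1
add link → L=9 J1=5 J2=1
PS@6,8 dof=2 J2 → L=9 J1=5 J2=2
add link → L=10 J1=5 J2=2
P@5,9 dof=1 J1 → L=10 J1=6 J2=2
P@6,2 dof=1 J1 → L=10 J1=7 J2=2
M=3(L−1)−2J1−J2=3·9−2·7−2=11

M = 11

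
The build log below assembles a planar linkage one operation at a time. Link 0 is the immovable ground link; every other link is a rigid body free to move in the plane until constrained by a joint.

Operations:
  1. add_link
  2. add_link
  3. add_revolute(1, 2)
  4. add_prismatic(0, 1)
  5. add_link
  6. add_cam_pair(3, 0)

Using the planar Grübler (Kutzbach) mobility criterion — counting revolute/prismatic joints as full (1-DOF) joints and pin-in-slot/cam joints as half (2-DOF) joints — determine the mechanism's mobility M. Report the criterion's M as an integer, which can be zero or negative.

[1;0;0] (link 0 is ground)
L+ [2;0;0]
L+ [3;0;0]
R(1,2)∈J1 [3;1;0]
P(0,1)∈J1 [3;2;0]
L+ [4;2;0]
C(3,0)∈J2 [4;2;1]
mobility = 9 − 4 − 1 = 4

M = 4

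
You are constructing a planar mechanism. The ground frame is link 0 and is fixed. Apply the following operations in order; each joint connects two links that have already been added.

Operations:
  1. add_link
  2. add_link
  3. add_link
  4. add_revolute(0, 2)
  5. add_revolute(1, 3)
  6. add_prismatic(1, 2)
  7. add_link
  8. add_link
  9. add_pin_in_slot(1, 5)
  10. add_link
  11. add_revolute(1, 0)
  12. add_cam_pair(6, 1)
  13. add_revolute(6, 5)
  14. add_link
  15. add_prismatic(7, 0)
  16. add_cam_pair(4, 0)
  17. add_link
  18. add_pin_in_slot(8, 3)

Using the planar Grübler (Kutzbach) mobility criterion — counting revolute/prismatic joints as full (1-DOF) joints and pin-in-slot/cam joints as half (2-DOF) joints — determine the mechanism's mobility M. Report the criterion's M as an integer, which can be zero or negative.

ground; <1,0,0>
#1 <2,0,0>
#2 <3,0,0>
#3 <4,0,0>
R:0↔2 J1 <4,1,0>
R:1↔3 J1 <4,2,0>
P:1↔2 J1 <4,3,0>
#4 <5,3,0>
#5 <6,3,0>
PS:1↔5 J2 <6,3,1>
#6 <7,3,1>
R:1↔0 J1 <7,4,1>
C:6↔1 J2 <7,4,2>
R:6↔5 J1 <7,5,2>
#7 <8,5,2>
P:7↔0 J1 <8,6,2>
C:4↔0 J2 <8,6,3>
#8 <9,6,3>
PS:8↔3 J2 <9,6,4>
3×8 − 2×6 − 1×4 = 8

M = 8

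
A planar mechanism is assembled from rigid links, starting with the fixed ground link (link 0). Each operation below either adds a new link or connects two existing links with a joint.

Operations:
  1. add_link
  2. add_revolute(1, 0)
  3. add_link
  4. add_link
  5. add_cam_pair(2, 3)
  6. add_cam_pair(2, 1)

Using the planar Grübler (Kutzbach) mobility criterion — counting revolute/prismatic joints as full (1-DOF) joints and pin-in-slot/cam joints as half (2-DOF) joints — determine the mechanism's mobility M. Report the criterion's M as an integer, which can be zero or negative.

link 0 = ground. State L|J1|J2 = 1|0|0
+link1  2|0|0
R(1,0) f=1→J1  2|1|0
+link2  3|1|0
+link3  4|1|0
C(2,3) f=2→J2  4|1|1
C(2,1) f=2→J2  4|1|2
M = 3(4−1)−2·1−2 = 9−2−2 = 5

M = 5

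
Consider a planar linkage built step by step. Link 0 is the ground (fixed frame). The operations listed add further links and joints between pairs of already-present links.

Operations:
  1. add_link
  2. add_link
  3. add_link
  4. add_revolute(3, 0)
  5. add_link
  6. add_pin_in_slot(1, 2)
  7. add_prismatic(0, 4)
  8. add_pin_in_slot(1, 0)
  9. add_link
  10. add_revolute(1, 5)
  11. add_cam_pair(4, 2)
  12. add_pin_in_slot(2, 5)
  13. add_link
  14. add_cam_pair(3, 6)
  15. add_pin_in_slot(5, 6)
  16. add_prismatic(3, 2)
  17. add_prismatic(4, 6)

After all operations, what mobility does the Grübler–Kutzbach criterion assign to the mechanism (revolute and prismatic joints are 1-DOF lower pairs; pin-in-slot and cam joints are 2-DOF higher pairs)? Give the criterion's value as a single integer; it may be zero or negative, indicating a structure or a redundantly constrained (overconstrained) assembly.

M = 2

L=1 J1=0 J2=0
add link → L=2 J1=0 J2=0
add link → L=3 J1=0 J2=0
add link → L=4 J1=0 J2=0
R@3,0 dof=1 J1 → L=4 J1=1 J2=0
add link → L=5 J1=1 J2=0
PS@1,2 dof=2 J2 → L=5 J1=1 J2=1
P@0,4 dof=1 J1 → L=5 J1=2 J2=1
PS@1,0 dof=2 J2 → L=5 J1=2 J2=2
add link → L=6 J1=2 J2=2
R@1,5 dof=1 J1 → L=6 J1=3 J2=2
C@4,2 dof=2 J2 → L=6 J1=3 J2=3
PS@2,5 dof=2 J2 → L=6 J1=3 J2=4
add link → L=7 J1=3 J2=4
C@3,6 dof=2 J2 → L=7 J1=3 J2=5
PS@5,6 dof=2 J2 → L=7 J1=3 J2=6
P@3,2 dof=1 J1 → L=7 J1=4 J2=6
P@4,6 dof=1 J1 → L=7 J1=5 J2=6
M=3(L−1)−2J1−J2=3·6−2·5−6=2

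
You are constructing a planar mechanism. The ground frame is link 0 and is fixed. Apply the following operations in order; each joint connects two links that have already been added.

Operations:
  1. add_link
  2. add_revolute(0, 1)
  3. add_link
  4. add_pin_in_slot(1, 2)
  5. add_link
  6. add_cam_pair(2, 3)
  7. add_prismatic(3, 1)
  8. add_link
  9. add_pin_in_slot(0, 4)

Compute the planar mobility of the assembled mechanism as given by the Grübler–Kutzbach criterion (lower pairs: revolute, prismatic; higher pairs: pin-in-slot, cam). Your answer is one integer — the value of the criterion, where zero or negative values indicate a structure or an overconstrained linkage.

M = 5

ground; <1,0,0>
#1 <2,0,0>
R:0↔1 J1 <2,1,0>
#2 <3,1,0>
PS:1↔2 J2 <3,1,1>
#3 <4,1,1>
C:2↔3 J2 <4,1,2>
P:3↔1 J1 <4,2,2>
#4 <5,2,2>
PS:0↔4 J2 <5,2,3>
3×4 − 2×2 − 1×3 = 5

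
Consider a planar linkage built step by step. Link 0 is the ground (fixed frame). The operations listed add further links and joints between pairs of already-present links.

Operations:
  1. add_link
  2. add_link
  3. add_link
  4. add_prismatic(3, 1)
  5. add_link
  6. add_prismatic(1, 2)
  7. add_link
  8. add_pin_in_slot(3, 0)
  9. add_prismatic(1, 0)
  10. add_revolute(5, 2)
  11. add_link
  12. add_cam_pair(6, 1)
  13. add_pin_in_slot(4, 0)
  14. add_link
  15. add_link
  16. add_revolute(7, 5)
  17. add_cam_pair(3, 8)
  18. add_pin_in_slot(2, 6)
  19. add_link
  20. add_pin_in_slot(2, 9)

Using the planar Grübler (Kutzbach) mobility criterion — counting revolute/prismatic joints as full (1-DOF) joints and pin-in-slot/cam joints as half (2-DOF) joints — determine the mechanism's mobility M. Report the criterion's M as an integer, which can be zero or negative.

M = 11

ground; <1,0,0>
#1 <2,0,0>
#2 <3,0,0>
#3 <4,0,0>
P:3↔1 J1 <4,1,0>
#4 <5,1,0>
P:1↔2 J1 <5,2,0>
#5 <6,2,0>
PS:3↔0 J2 <6,2,1>
P:1↔0 J1 <6,3,1>
R:5↔2 J1 <6,4,1>
#6 <7,4,1>
C:6↔1 J2 <7,4,2>
PS:4↔0 J2 <7,4,3>
#7 <8,4,3>
#8 <9,4,3>
R:7↔5 J1 <9,5,3>
C:3↔8 J2 <9,5,4>
PS:2↔6 J2 <9,5,5>
#9 <10,5,5>
PS:2↔9 J2 <10,5,6>
3×9 − 2×5 − 1×6 = 11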